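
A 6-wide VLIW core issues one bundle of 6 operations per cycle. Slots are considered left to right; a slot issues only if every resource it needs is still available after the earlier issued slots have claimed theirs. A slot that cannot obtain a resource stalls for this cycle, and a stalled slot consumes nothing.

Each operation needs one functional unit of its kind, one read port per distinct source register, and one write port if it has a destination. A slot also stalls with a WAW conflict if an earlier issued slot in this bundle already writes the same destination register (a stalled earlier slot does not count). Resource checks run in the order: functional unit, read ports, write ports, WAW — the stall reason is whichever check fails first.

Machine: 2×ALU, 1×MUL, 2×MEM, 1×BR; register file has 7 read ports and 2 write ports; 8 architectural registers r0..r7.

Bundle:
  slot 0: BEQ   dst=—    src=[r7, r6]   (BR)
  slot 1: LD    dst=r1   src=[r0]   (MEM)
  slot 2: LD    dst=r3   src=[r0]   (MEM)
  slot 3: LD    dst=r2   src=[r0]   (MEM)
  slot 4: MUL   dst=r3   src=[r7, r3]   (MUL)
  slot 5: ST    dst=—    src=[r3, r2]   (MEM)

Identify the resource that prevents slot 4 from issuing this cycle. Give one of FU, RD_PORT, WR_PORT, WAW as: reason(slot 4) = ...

(0) want 1×BR +2rd +0wr — yes → AL2|MU1|ME2|BR0|rd5|wr2
(1) want 1×MEM +1rd +1wr — yes → AL2|MU1|ME1|BR0|rd4|wr1
(2) want 1×MEM +1rd +1wr — yes → AL2|MU1|ME0|BR0|rd3|wr0
(3) want 1×MEM +1rd +1wr — FU → AL2|MU1|ME0|BR0|rd3|wr0
(4) want 1×MUL +2rd +1wr — WR_PORT → AL2|MU1|ME0|BR0|rd3|wr0
(5) want 1×MEM +2rd +0wr — FU → AL2|MU1|ME0|BR0|rd3|wr0

reason(slot 4) = WR_PORT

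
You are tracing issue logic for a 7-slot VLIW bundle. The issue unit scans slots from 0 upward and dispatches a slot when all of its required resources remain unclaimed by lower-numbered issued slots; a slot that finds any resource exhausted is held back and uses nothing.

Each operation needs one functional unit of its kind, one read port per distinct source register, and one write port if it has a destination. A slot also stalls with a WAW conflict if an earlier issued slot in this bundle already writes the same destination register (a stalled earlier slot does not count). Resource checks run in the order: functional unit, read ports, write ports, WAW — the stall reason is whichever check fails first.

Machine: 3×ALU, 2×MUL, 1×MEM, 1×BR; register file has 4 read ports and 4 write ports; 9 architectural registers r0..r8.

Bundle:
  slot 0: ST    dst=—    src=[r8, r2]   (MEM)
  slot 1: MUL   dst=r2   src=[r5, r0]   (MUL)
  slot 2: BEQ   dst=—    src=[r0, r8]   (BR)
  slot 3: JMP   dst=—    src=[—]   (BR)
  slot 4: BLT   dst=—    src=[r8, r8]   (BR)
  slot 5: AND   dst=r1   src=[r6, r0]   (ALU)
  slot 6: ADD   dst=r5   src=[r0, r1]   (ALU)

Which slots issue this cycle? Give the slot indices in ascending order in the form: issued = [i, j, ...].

  0. MEM ⇒ go  {3A/2Mu/0Ld/1B | 2r 4w}
  1. MUL→r2 ⇒ go  {3A/1Mu/0Ld/1B | 0r 3w}
  2. BR ⇒ no(RD_PORT)  {3A/1Mu/0Ld/1B | 0r 3w}
  3. BR ⇒ go  {3A/1Mu/0Ld/0B | 0r 3w}
  4. BR ⇒ no(FU)  {3A/1Mu/0Ld/0B | 0r 3w}
  5. ALU→r1 ⇒ no(RD_PORT)  {3A/1Mu/0Ld/0B | 0r 3w}
  6. ALU→r5 ⇒ no(RD_PORT)  {3A/1Mu/0Ld/0B | 0r 3w}

issued = [0, 1, 3]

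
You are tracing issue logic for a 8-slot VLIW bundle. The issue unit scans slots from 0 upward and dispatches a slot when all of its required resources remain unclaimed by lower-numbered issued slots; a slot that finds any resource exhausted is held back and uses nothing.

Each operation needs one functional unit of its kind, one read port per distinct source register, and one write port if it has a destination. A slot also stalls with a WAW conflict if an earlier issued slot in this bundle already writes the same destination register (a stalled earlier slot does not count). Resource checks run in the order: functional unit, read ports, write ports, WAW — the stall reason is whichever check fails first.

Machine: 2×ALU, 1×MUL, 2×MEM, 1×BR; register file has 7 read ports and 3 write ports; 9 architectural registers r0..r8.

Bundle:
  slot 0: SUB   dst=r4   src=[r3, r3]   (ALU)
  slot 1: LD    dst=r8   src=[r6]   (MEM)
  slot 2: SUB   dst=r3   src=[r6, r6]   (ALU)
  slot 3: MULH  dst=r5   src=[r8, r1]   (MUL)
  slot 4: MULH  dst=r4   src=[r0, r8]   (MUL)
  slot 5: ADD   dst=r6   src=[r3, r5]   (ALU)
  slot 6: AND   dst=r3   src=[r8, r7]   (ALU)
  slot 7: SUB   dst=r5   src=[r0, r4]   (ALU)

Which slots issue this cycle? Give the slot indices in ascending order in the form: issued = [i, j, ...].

(0) want 1×ALU +1rd +1wr — yes → AL1|MU1|ME2|BR1|rd6|wr2
(1) want 1×MEM +1rd +1wr — yes → AL1|MU1|ME1|BR1|rd5|wr1
(2) want 1×ALU +1rd +1wr — yes → AL0|MU1|ME1|BR1|rd4|wr0
(3) want 1×MUL +2rd +1wr — WR_PORT → AL0|MU1|ME1|BR1|rd4|wr0
(4) want 1×MUL +2rd +1wr — WR_PORT → AL0|MU1|ME1|BR1|rd4|wr0
(5) want 1×ALU +2rd +1wr — FU → AL0|MU1|ME1|BR1|rd4|wr0
(6) want 1×ALU +2rd +1wr — FU → AL0|MU1|ME1|BR1|rd4|wr0
(7) want 1×ALU +2rd +1wr — FU → AL0|MU1|ME1|BR1|rd4|wr0

issued = [0, 1, 2]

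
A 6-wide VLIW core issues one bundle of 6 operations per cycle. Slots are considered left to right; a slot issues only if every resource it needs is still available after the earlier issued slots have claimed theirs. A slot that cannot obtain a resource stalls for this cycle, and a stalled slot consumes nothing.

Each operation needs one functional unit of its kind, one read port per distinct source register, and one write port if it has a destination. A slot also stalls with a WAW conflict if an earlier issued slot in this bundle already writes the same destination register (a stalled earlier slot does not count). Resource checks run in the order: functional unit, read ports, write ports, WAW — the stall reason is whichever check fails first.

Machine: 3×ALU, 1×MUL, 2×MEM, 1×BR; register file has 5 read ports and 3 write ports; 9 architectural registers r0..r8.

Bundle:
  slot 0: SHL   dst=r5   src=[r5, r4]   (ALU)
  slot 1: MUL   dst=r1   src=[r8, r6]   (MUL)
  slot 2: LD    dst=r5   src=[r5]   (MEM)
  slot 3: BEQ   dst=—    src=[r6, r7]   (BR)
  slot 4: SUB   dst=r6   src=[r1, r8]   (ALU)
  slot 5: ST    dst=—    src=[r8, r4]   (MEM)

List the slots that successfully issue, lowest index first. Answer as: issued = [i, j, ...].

issued = [0, 1]

#0 ALU src=r5,r4 dispatched  <A:2 Mu:1 Ld:2 B:1 rd:3 wr:2>
#1 MUL src=r8,r6 dispatched  <A:2 Mu:0 Ld:2 B:1 rd:1 wr:1>
#2 MEM src=r5 held:WAW  <A:2 Mu:0 Ld:2 B:1 rd:1 wr:1>
#3 BR src=r6,r7 held:RD_PORT  <A:2 Mu:0 Ld:2 B:1 rd:1 wr:1>
#4 ALU src=r1,r8 held:RD_PORT  <A:2 Mu:0 Ld:2 B:1 rd:1 wr:1>
#5 MEM src=r8,r4 held:RD_PORT  <A:2 Mu:0 Ld:2 B:1 rd:1 wr:1>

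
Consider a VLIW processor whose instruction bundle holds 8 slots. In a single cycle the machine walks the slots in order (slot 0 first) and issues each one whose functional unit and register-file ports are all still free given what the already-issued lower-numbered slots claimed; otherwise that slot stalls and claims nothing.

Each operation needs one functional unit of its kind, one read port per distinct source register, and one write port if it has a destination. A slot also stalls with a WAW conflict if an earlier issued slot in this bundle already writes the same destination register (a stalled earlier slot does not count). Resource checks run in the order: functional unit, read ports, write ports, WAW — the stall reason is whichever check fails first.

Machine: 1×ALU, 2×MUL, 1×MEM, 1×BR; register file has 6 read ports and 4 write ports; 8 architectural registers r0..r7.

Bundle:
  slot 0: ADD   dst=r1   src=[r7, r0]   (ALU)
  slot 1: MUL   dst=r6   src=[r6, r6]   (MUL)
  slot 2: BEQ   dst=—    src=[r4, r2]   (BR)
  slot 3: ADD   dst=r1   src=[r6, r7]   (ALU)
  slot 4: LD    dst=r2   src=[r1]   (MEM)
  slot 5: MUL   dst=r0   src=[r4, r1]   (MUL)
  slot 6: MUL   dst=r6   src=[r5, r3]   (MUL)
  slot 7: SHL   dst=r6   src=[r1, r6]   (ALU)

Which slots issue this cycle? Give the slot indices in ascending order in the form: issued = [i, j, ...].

issued = [0, 1, 2, 4]

#0 ALU src=r7,r0 dispatched  <A:0 Mu:2 Ld:1 B:1 rd:4 wr:3>
#1 MUL src=r6,r6 dispatched  <A:0 Mu:1 Ld:1 B:1 rd:3 wr:2>
#2 BR src=r4,r2 dispatched  <A:0 Mu:1 Ld:1 B:0 rd:1 wr:2>
#3 ALU src=r6,r7 held:FU  <A:0 Mu:1 Ld:1 B:0 rd:1 wr:2>
#4 MEM src=r1 dispatched  <A:0 Mu:1 Ld:0 B:0 rd:0 wr:1>
#5 MUL src=r4,r1 held:RD_PORT  <A:0 Mu:1 Ld:0 B:0 rd:0 wr:1>
#6 MUL src=r5,r3 held:RD_PORT  <A:0 Mu:1 Ld:0 B:0 rd:0 wr:1>
#7 ALU src=r1,r6 held:FU  <A:0 Mu:1 Ld:0 B:0 rd:0 wr:1>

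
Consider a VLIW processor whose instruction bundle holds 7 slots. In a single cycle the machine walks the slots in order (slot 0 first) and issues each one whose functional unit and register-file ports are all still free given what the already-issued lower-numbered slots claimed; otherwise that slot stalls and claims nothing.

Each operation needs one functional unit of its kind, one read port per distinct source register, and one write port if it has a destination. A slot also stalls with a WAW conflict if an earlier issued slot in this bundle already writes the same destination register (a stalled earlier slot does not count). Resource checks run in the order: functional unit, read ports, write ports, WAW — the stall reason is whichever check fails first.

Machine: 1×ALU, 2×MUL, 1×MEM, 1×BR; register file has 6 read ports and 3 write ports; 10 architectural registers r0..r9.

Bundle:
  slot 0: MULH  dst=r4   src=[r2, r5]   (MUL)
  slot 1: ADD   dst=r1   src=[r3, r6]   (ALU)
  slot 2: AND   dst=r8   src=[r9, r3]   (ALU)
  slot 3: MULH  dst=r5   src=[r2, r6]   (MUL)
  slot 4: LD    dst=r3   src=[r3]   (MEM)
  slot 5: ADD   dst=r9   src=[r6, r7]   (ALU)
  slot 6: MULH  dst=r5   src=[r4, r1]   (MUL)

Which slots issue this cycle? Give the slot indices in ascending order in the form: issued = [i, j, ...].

slot 0 (MUL): ISSUE — free A1,Mu1,Ld1,B1 rp4 wp2
slot 1 (ALU): ISSUE — free A0,Mu1,Ld1,B1 rp2 wp1
slot 2 (ALU): stall FU — free A0,Mu1,Ld1,B1 rp2 wp1
slot 3 (MUL): ISSUE — free A0,Mu0,Ld1,B1 rp0 wp0
slot 4 (MEM): stall RD_PORT — free A0,Mu0,Ld1,B1 rp0 wp0
slot 5 (ALU): stall FU — free A0,Mu0,Ld1,B1 rp0 wp0
slot 6 (MUL): stall FU — free A0,Mu0,Ld1,B1 rp0 wp0

issued = [0, 1, 3]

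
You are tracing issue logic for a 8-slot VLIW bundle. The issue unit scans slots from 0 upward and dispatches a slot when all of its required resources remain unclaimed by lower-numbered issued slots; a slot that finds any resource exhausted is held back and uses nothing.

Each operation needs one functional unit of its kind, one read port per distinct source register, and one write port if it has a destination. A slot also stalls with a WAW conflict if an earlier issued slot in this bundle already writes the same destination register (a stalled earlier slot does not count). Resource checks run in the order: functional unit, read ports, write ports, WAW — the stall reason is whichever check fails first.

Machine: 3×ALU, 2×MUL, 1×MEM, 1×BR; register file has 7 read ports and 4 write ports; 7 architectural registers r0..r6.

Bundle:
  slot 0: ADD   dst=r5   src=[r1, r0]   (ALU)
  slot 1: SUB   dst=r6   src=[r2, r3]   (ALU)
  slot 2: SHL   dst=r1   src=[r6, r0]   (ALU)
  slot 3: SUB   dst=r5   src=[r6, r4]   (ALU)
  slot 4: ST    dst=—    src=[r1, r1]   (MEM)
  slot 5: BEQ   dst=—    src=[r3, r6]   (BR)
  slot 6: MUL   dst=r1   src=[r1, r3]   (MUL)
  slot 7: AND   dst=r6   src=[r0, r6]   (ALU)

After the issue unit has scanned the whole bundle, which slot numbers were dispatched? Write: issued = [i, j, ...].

issued = [0, 1, 2, 4]

slot 0 (ALU): ISSUE — free A2,Mu2,Ld1,B1 rp5 wp3
slot 1 (ALU): ISSUE — free A1,Mu2,Ld1,B1 rp3 wp2
slot 2 (ALU): ISSUE — free A0,Mu2,Ld1,B1 rp1 wp1
slot 3 (ALU): stall FU — free A0,Mu2,Ld1,B1 rp1 wp1
slot 4 (MEM): ISSUE — free A0,Mu2,Ld0,B1 rp0 wp1
slot 5 (BR): stall RD_PORT — free A0,Mu2,Ld0,B1 rp0 wp1
slot 6 (MUL): stall RD_PORT — free A0,Mu2,Ld0,B1 rp0 wp1
slot 7 (ALU): stall FU — free A0,Mu2,Ld0,B1 rp0 wp1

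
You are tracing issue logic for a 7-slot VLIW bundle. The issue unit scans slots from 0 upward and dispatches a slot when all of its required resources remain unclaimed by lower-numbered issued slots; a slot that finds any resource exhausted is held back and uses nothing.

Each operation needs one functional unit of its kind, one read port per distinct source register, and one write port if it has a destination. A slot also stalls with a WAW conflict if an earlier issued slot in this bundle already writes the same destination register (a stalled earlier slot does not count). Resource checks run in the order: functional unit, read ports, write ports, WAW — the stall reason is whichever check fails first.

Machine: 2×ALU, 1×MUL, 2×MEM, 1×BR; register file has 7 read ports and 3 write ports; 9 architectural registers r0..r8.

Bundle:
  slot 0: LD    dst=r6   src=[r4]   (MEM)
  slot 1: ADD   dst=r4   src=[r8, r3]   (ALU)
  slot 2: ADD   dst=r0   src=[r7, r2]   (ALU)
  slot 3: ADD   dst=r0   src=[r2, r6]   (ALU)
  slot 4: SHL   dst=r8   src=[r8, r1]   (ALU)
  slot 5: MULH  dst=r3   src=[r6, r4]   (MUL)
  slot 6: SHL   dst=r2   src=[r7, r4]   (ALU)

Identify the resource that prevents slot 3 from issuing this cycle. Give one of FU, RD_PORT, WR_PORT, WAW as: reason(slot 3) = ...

reason(slot 3) = FU

(0) want 1×MEM +1rd +1wr — yes → AL2|MU1|ME1|BR1|rd6|wr2
(1) want 1×ALU +2rd +1wr — yes → AL1|MU1|ME1|BR1|rd4|wr1
(2) want 1×ALU +2rd +1wr — yes → AL0|MU1|ME1|BR1|rd2|wr0
(3) want 1×ALU +2rd +1wr — FU → AL0|MU1|ME1|BR1|rd2|wr0
(4) want 1×ALU +2rd +1wr — FU → AL0|MU1|ME1|BR1|rd2|wr0
(5) want 1×MUL +2rd +1wr — WR_PORT → AL0|MU1|ME1|BR1|rd2|wr0
(6) want 1×ALU +2rd +1wr — FU → AL0|MU1|ME1|BR1|rd2|wr0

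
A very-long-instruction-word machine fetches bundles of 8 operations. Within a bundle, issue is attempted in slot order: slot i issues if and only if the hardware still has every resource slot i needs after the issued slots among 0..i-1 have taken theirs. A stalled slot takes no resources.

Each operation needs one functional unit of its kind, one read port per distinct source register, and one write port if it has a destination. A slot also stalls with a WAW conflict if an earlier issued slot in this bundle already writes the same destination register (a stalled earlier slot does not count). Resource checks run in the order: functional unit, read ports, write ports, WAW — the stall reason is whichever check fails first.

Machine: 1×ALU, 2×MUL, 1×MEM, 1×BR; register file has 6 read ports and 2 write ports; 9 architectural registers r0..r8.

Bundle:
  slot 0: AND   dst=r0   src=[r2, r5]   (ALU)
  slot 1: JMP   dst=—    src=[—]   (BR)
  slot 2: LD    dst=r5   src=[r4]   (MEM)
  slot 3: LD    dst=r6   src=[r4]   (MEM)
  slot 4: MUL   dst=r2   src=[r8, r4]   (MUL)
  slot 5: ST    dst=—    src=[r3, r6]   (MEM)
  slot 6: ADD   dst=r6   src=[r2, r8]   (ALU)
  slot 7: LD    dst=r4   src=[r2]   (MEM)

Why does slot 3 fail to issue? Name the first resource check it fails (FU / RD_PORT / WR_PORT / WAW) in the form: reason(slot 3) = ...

reason(slot 3) = FU

(0) want 1×ALU +2rd +1wr — yes → AL0|MU2|ME1|BR1|rd4|wr1
(1) want 1×BR +0rd +0wr — yes → AL0|MU2|ME1|BR0|rd4|wr1
(2) want 1×MEM +1rd +1wr — yes → AL0|MU2|ME0|BR0|rd3|wr0
(3) want 1×MEM +1rd +1wr — FU → AL0|MU2|ME0|BR0|rd3|wr0
(4) want 1×MUL +2rd +1wr — WR_PORT → AL0|MU2|ME0|BR0|rd3|wr0
(5) want 1×MEM +2rd +0wr — FU → AL0|MU2|ME0|BR0|rd3|wr0
(6) want 1×ALU +2rd +1wr — FU → AL0|MU2|ME0|BR0|rd3|wr0
(7) want 1×MEM +1rd +1wr — FU → AL0|MU2|ME0|BR0|rd3|wr0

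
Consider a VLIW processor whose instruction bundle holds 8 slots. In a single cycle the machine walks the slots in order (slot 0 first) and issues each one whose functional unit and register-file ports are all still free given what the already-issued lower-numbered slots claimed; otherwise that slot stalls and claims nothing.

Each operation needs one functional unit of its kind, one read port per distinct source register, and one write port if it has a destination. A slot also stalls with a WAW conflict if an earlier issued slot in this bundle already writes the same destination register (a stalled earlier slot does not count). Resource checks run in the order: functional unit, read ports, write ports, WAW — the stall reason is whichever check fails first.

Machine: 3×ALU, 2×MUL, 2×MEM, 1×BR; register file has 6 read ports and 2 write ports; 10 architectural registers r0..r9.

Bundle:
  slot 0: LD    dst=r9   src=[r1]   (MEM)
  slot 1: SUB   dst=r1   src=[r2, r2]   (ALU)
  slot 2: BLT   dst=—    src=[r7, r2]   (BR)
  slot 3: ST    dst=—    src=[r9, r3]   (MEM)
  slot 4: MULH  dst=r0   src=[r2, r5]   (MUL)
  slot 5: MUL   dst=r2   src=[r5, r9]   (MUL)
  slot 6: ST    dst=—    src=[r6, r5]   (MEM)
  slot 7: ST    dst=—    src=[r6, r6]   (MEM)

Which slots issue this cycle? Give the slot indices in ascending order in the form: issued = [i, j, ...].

issued = [0, 1, 2, 3]

#0 MEM src=r1 dispatched  <A:3 Mu:2 Ld:1 B:1 rd:5 wr:1>
#1 ALU src=r2,r2 dispatched  <A:2 Mu:2 Ld:1 B:1 rd:4 wr:0>
#2 BR src=r7,r2 dispatched  <A:2 Mu:2 Ld:1 B:0 rd:2 wr:0>
#3 MEM src=r9,r3 dispatched  <A:2 Mu:2 Ld:0 B:0 rd:0 wr:0>
#4 MUL src=r2,r5 held:RD_PORT  <A:2 Mu:2 Ld:0 B:0 rd:0 wr:0>
#5 MUL src=r5,r9 held:RD_PORT  <A:2 Mu:2 Ld:0 B:0 rd:0 wr:0>
#6 MEM src=r6,r5 held:FU  <A:2 Mu:2 Ld:0 B:0 rd:0 wr:0>
#7 MEM src=r6,r6 held:FU  <A:2 Mu:2 Ld:0 B:0 rd:0 wr:0>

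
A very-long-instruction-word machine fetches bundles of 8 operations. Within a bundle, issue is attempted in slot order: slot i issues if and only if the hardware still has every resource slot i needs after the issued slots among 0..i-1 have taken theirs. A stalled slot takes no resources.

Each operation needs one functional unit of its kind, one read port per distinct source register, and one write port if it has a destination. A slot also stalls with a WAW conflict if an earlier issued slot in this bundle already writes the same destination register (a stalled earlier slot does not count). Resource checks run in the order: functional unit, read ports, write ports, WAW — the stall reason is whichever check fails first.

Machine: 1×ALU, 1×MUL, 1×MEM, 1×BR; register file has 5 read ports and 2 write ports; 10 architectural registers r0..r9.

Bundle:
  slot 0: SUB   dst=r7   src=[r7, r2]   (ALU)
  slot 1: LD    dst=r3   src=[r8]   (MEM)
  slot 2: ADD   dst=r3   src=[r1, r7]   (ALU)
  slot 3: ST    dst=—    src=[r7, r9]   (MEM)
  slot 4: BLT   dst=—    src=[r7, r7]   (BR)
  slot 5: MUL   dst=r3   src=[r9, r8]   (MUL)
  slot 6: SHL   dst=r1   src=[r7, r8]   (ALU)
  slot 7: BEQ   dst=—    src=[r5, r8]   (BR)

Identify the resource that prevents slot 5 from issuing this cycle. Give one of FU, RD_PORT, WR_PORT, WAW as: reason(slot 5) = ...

slot 0 (ALU): ISSUE — free A0,Mu1,Ld1,B1 rp3 wp1
slot 1 (MEM): ISSUE — free A0,Mu1,Ld0,B1 rp2 wp0
slot 2 (ALU): stall FU — free A0,Mu1,Ld0,B1 rp2 wp0
slot 3 (MEM): stall FU — free A0,Mu1,Ld0,B1 rp2 wp0
slot 4 (BR): ISSUE — free A0,Mu1,Ld0,B0 rp1 wp0
slot 5 (MUL): stall RD_PORT — free A0,Mu1,Ld0,B0 rp1 wp0
slot 6 (ALU): stall FU — free A0,Mu1,Ld0,B0 rp1 wp0
slot 7 (BR): stall FU — free A0,Mu1,Ld0,B0 rp1 wp0

reason(slot 5) = RD_PORT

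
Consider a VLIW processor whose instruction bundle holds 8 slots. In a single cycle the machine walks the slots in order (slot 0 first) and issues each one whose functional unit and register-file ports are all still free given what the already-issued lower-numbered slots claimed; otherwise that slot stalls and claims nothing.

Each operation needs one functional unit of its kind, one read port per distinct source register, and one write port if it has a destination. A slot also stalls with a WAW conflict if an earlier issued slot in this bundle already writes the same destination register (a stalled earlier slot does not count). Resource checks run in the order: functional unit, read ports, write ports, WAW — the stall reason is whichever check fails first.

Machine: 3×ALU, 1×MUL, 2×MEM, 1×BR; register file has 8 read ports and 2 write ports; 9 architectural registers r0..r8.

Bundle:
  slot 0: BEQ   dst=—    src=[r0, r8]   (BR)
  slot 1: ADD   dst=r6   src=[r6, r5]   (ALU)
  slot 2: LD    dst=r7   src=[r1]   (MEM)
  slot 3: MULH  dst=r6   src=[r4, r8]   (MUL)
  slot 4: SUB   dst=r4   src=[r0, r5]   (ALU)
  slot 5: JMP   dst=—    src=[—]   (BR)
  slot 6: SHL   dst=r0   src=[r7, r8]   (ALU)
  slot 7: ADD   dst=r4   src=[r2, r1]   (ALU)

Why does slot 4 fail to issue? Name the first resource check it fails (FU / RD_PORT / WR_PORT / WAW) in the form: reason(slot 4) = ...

reason(slot 4) = WR_PORT

[0] BR needs rd=2 wr=0: ok; after: ALU=3 MUL=1 MEM=2 BR=0, R=6, W=2
[1] ALU needs rd=2 wr=1: ok; after: ALU=2 MUL=1 MEM=2 BR=0, R=4, W=1
[2] MEM needs rd=1 wr=1: ok; after: ALU=2 MUL=1 MEM=1 BR=0, R=3, W=0
[3] MUL needs rd=2 wr=1: WR_PORT; after: ALU=2 MUL=1 MEM=1 BR=0, R=3, W=0
[4] ALU needs rd=2 wr=1: WR_PORT; after: ALU=2 MUL=1 MEM=1 BR=0, R=3, W=0
[5] BR needs rd=0 wr=0: FU; after: ALU=2 MUL=1 MEM=1 BR=0, R=3, W=0
[6] ALU needs rd=2 wr=1: WR_PORT; after: ALU=2 MUL=1 MEM=1 BR=0, R=3, W=0
[7] ALU needs rd=2 wr=1: WR_PORT; after: ALU=2 MUL=1 MEM=1 BR=0, R=3, W=0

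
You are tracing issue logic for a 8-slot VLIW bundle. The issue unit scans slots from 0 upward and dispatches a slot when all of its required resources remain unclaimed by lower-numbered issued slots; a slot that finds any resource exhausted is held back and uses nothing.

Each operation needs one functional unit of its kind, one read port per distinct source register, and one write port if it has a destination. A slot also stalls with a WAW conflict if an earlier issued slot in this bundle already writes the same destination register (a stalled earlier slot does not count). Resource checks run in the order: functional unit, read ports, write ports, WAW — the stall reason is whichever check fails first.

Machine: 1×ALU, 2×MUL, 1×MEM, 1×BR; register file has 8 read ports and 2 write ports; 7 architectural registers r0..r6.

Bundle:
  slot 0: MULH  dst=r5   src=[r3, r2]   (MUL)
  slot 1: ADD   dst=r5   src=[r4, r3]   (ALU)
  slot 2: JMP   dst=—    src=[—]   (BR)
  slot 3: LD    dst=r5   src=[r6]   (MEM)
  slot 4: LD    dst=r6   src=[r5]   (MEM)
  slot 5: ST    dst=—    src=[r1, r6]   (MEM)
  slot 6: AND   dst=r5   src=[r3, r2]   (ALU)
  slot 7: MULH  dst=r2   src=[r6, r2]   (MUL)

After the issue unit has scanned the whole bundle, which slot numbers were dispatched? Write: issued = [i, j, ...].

issued = [0, 2, 4]

[0] MUL needs rd=2 wr=1: ok; after: ALU=1 MUL=1 MEM=1 BR=1, R=6, W=1
[1] ALU needs rd=2 wr=1: WAW; after: ALU=1 MUL=1 MEM=1 BR=1, R=6, W=1
[2] BR needs rd=0 wr=0: ok; after: ALU=1 MUL=1 MEM=1 BR=0, R=6, W=1
[3] MEM needs rd=1 wr=1: WAW; after: ALU=1 MUL=1 MEM=1 BR=0, R=6, W=1
[4] MEM needs rd=1 wr=1: ok; after: ALU=1 MUL=1 MEM=0 BR=0, R=5, W=0
[5] MEM needs rd=2 wr=0: FU; after: ALU=1 MUL=1 MEM=0 BR=0, R=5, W=0
[6] ALU needs rd=2 wr=1: WR_PORT; after: ALU=1 MUL=1 MEM=0 BR=0, R=5, W=0
[7] MUL needs rd=2 wr=1: WR_PORT; after: ALU=1 MUL=1 MEM=0 BR=0, R=5, W=0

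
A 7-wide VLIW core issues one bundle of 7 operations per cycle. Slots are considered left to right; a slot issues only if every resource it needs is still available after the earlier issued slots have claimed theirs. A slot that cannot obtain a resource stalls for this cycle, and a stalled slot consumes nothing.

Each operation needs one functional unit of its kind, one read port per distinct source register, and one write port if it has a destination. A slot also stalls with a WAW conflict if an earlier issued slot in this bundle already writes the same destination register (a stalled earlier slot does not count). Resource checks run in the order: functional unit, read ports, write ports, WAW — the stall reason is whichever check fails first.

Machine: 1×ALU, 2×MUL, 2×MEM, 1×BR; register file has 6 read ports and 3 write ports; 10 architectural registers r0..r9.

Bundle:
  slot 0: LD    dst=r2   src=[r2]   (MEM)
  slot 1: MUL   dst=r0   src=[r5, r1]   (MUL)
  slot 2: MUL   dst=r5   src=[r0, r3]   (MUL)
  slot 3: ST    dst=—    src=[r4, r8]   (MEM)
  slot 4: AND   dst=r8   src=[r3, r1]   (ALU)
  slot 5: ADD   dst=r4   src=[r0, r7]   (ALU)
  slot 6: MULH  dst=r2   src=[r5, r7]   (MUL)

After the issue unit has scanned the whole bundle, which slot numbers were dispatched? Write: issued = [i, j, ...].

issued = [0, 1, 2]

[0] MEM needs rd=1 wr=1: ok; after: ALU=1 MUL=2 MEM=1 BR=1, R=5, W=2
[1] MUL needs rd=2 wr=1: ok; after: ALU=1 MUL=1 MEM=1 BR=1, R=3, W=1
[2] MUL needs rd=2 wr=1: ok; after: ALU=1 MUL=0 MEM=1 BR=1, R=1, W=0
[3] MEM needs rd=2 wr=0: RD_PORT; after: ALU=1 MUL=0 MEM=1 BR=1, R=1, W=0
[4] ALU needs rd=2 wr=1: RD_PORT; after: ALU=1 MUL=0 MEM=1 BR=1, R=1, W=0
[5] ALU needs rd=2 wr=1: RD_PORT; after: ALU=1 MUL=0 MEM=1 BR=1, R=1, W=0
[6] MUL needs rd=2 wr=1: FU; after: ALU=1 MUL=0 MEM=1 BR=1, R=1, W=0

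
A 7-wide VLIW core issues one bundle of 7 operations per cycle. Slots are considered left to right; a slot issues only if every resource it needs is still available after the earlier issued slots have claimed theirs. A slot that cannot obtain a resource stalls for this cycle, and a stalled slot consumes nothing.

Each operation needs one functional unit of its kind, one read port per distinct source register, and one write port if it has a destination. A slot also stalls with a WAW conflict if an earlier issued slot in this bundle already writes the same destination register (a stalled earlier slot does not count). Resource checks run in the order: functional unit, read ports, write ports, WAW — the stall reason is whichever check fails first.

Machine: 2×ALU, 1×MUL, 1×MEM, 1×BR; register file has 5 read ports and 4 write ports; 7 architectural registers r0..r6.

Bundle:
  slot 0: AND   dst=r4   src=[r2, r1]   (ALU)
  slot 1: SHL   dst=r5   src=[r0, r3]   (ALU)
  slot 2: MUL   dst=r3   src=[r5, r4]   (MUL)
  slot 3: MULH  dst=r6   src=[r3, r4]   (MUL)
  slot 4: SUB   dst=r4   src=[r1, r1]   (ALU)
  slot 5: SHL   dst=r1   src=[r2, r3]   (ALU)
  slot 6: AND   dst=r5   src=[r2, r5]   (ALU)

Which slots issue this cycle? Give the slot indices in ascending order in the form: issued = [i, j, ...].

[0] ALU needs rd=2 wr=1: ok; after: ALU=1 MUL=1 MEM=1 BR=1, R=3, W=3
[1] ALU needs rd=2 wr=1: ok; after: ALU=0 MUL=1 MEM=1 BR=1, R=1, W=2
[2] MUL needs rd=2 wr=1: RD_PORT; after: ALU=0 MUL=1 MEM=1 BR=1, R=1, W=2
[3] MUL needs rd=2 wr=1: RD_PORT; after: ALU=0 MUL=1 MEM=1 BR=1, R=1, W=2
[4] ALU needs rd=1 wr=1: FU; after: ALU=0 MUL=1 MEM=1 BR=1, R=1, W=2
[5] ALU needs rd=2 wr=1: FU; after: ALU=0 MUL=1 MEM=1 BR=1, R=1, W=2
[6] ALU needs rd=2 wr=1: FU; after: ALU=0 MUL=1 MEM=1 BR=1, R=1, W=2

issued = [0, 1]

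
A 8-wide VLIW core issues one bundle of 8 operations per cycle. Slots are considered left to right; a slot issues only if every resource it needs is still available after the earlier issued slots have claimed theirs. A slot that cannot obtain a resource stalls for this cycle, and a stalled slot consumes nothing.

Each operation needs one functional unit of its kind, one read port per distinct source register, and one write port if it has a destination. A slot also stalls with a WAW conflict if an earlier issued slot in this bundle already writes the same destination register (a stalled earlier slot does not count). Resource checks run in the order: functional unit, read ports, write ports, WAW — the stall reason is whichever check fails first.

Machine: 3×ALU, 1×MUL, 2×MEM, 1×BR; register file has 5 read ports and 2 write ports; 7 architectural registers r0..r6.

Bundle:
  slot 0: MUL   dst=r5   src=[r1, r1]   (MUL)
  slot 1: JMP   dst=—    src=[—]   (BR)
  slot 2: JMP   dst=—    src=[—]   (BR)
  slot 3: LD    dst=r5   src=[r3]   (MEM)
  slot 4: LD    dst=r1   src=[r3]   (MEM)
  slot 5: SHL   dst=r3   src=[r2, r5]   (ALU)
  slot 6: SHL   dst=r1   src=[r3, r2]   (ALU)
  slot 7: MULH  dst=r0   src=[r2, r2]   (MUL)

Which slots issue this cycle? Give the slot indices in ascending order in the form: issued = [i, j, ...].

#0 MUL src=r1,r1 dispatched  <A:3 Mu:0 Ld:2 B:1 rd:4 wr:1>
#1 BR src=- dispatched  <A:3 Mu:0 Ld:2 B:0 rd:4 wr:1>
#2 BR src=- held:FU  <A:3 Mu:0 Ld:2 B:0 rd:4 wr:1>
#3 MEM src=r3 held:WAW  <A:3 Mu:0 Ld:2 B:0 rd:4 wr:1>
#4 MEM src=r3 dispatched  <A:3 Mu:0 Ld:1 B:0 rd:3 wr:0>
#5 ALU src=r2,r5 held:WR_PORT  <A:3 Mu:0 Ld:1 B:0 rd:3 wr:0>
#6 ALU src=r3,r2 held:WR_PORT  <A:3 Mu:0 Ld:1 B:0 rd:3 wr:0>
#7 MUL src=r2,r2 held:FU  <A:3 Mu:0 Ld:1 B:0 rd:3 wr:0>

issued = [0, 1, 4]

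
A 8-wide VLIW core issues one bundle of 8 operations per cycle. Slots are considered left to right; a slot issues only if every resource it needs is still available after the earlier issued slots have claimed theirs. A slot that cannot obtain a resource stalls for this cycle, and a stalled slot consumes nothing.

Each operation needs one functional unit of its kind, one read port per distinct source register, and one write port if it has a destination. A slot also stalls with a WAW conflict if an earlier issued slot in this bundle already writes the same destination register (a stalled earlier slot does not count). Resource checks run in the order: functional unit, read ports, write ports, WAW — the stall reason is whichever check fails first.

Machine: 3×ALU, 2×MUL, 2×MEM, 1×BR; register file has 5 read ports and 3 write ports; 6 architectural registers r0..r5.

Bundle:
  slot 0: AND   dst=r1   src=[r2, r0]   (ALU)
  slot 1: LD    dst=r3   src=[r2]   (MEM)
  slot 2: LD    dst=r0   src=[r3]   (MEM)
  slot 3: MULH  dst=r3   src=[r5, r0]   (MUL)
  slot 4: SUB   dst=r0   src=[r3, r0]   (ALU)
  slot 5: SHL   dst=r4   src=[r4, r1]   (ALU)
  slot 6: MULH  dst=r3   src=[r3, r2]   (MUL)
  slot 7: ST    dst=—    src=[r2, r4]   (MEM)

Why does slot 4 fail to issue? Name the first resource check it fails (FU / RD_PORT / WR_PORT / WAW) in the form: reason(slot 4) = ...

  0. ALU→r1 ⇒ go  {2A/2Mu/2Ld/1B | 3r 2w}
  1. MEM→r3 ⇒ go  {2A/2Mu/1Ld/1B | 2r 1w}
  2. MEM→r0 ⇒ go  {2A/2Mu/0Ld/1B | 1r 0w}
  3. MUL→r3 ⇒ no(RD_PORT)  {2A/2Mu/0Ld/1B | 1r 0w}
  4. ALU→r0 ⇒ no(RD_PORT)  {2A/2Mu/0Ld/1B | 1r 0w}
  5. ALU→r4 ⇒ no(RD_PORT)  {2A/2Mu/0Ld/1B | 1r 0w}
  6. MUL→r3 ⇒ no(RD_PORT)  {2A/2Mu/0Ld/1B | 1r 0w}
  7. MEM ⇒ no(FU)  {2A/2Mu/0Ld/1B | 1r 0w}

reason(slot 4) = RD_PORT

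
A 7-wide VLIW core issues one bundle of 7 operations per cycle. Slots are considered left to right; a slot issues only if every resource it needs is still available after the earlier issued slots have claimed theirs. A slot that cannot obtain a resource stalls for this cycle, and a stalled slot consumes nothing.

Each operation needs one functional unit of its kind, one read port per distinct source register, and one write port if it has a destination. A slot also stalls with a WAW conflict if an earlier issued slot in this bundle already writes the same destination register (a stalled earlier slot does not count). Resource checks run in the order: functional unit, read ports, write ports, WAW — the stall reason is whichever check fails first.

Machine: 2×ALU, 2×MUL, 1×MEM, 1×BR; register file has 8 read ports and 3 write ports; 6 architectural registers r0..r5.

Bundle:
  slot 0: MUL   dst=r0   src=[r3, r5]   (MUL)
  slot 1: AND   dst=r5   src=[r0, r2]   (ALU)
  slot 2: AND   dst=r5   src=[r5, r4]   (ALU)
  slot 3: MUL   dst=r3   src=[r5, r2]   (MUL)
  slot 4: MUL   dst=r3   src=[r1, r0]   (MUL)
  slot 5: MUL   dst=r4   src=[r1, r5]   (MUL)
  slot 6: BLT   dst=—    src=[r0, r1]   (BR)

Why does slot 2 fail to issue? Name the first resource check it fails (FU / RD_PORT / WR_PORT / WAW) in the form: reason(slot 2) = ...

[0] MUL needs rd=2 wr=1: ok; after: ALU=2 MUL=1 MEM=1 BR=1, R=6, W=2
[1] ALU needs rd=2 wr=1: ok; after: ALU=1 MUL=1 MEM=1 BR=1, R=4, W=1
[2] ALU needs rd=2 wr=1: WAW; after: ALU=1 MUL=1 MEM=1 BR=1, R=4, W=1
[3] MUL needs rd=2 wr=1: ok; after: ALU=1 MUL=0 MEM=1 BR=1, R=2, W=0
[4] MUL needs rd=2 wr=1: FU; after: ALU=1 MUL=0 MEM=1 BR=1, R=2, W=0
[5] MUL needs rd=2 wr=1: FU; after: ALU=1 MUL=0 MEM=1 BR=1, R=2, W=0
[6] BR needs rd=2 wr=0: ok; after: ALU=1 MUL=0 MEM=1 BR=0, R=0, W=0

reason(slot 2) = WAW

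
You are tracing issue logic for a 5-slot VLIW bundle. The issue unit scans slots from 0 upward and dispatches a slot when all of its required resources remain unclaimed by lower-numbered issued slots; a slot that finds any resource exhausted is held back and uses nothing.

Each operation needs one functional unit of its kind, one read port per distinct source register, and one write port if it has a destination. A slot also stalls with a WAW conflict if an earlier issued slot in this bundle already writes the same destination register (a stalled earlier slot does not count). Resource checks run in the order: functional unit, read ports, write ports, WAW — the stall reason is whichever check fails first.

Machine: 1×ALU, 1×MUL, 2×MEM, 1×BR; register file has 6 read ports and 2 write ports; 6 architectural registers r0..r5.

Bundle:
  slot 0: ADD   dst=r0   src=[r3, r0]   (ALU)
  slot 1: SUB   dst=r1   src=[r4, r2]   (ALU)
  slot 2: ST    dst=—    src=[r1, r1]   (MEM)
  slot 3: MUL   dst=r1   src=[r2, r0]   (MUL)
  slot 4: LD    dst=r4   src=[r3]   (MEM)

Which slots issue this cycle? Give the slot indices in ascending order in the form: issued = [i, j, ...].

issued = [0, 2, 3]

[0] ALU needs rd=2 wr=1: ok; after: ALU=0 MUL=1 MEM=2 BR=1, R=4, W=1
[1] ALU needs rd=2 wr=1: FU; after: ALU=0 MUL=1 MEM=2 BR=1, R=4, W=1
[2] MEM needs rd=1 wr=0: ok; after: ALU=0 MUL=1 MEM=1 BR=1, R=3, W=1
[3] MUL needs rd=2 wr=1: ok; after: ALU=0 MUL=0 MEM=1 BR=1, R=1, W=0
[4] MEM needs rd=1 wr=1: WR_PORT; after: ALU=0 MUL=0 MEM=1 BR=1, R=1, W=0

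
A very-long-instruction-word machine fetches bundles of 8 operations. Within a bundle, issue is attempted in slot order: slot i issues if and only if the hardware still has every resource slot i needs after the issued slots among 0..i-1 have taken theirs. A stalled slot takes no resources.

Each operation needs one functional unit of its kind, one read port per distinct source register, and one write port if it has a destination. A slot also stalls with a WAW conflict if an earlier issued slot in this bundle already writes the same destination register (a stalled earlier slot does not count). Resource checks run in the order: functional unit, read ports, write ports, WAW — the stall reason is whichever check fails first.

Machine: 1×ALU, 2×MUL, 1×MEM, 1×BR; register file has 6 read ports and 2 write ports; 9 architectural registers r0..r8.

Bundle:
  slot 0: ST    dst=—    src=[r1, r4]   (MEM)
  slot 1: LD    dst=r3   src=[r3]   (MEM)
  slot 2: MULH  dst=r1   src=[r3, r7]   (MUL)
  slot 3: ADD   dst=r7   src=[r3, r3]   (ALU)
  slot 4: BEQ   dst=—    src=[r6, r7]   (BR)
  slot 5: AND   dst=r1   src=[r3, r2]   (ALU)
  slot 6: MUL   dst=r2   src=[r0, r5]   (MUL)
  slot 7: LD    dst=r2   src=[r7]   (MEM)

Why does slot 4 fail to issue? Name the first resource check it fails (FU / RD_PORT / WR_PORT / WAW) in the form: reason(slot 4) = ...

reason(slot 4) = RD_PORT

(0) want 1×MEM +2rd +0wr — yes → AL1|MU2|ME0|BR1|rd4|wr2
(1) want 1×MEM +1rd +1wr — FU → AL1|MU2|ME0|BR1|rd4|wr2
(2) want 1×MUL +2rd +1wr — yes → AL1|MU1|ME0|BR1|rd2|wr1
(3) want 1×ALU +1rd +1wr — yes → AL0|MU1|ME0|BR1|rd1|wr0
(4) want 1×BR +2rd +0wr — RD_PORT → AL0|MU1|ME0|BR1|rd1|wr0
(5) want 1×ALU +2rd +1wr — FU → AL0|MU1|ME0|BR1|rd1|wr0
(6) want 1×MUL +2rd +1wr — RD_PORT → AL0|MU1|ME0|BR1|rd1|wr0
(7) want 1×MEM +1rd +1wr — FU → AL0|MU1|ME0|BR1|rd1|wr0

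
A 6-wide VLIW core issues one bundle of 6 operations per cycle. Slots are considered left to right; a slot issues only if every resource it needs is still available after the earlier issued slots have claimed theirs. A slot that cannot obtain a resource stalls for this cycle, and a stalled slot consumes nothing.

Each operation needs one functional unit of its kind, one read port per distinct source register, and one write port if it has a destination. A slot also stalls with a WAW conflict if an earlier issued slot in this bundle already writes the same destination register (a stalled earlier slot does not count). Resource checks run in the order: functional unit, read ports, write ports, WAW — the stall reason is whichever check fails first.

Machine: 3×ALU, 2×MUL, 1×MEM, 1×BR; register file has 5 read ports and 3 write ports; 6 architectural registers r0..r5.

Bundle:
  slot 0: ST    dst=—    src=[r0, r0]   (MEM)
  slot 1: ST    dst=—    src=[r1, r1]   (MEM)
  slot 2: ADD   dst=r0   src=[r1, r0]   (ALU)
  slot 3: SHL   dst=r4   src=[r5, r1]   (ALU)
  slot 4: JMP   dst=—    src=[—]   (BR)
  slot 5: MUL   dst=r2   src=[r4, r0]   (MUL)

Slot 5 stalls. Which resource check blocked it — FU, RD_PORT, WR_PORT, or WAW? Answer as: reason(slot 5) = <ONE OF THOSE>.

reason(slot 5) = RD_PORT

[0] MEM needs rd=1 wr=0: ok; after: ALU=3 MUL=2 MEM=0 BR=1, R=4, W=3
[1] MEM needs rd=1 wr=0: FU; after: ALU=3 MUL=2 MEM=0 BR=1, R=4, W=3
[2] ALU needs rd=2 wr=1: ok; after: ALU=2 MUL=2 MEM=0 BR=1, R=2, W=2
[3] ALU needs rd=2 wr=1: ok; after: ALU=1 MUL=2 MEM=0 BR=1, R=0, W=1
[4] BR needs rd=0 wr=0: ok; after: ALU=1 MUL=2 MEM=0 BR=0, R=0, W=1
[5] MUL needs rd=2 wr=1: RD_PORT; after: ALU=1 MUL=2 MEM=0 BR=0, R=0, W=1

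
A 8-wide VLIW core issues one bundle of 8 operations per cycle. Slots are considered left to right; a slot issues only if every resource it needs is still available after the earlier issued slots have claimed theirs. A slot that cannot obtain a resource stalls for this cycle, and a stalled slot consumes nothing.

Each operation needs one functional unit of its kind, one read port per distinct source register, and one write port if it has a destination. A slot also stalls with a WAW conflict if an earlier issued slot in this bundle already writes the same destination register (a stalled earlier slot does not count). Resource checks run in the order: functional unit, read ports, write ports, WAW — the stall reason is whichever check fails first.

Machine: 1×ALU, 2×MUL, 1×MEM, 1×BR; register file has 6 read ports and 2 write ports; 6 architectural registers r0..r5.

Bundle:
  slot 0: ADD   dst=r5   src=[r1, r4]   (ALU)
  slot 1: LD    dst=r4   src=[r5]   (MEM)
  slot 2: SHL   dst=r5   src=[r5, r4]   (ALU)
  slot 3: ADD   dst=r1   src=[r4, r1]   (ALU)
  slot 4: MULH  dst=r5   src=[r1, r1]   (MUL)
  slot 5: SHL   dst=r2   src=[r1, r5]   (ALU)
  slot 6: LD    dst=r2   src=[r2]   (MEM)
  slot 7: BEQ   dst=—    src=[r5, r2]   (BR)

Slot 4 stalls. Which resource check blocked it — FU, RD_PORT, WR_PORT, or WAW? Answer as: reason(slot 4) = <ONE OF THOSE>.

reason(slot 4) = WR_PORT

slot 0 (ALU): ISSUE — free A0,Mu2,Ld1,B1 rp4 wp1
slot 1 (MEM): ISSUE — free A0,Mu2,Ld0,B1 rp3 wp0
slot 2 (ALU): stall FU — free A0,Mu2,Ld0,B1 rp3 wp0
slot 3 (ALU): stall FU — free A0,Mu2,Ld0,B1 rp3 wp0
slot 4 (MUL): stall WR_PORT — free A0,Mu2,Ld0,B1 rp3 wp0
slot 5 (ALU): stall FU — free A0,Mu2,Ld0,B1 rp3 wp0
slot 6 (MEM): stall FU — free A0,Mu2,Ld0,B1 rp3 wp0
slot 7 (BR): ISSUE — free A0,Mu2,Ld0,B0 rp1 wp0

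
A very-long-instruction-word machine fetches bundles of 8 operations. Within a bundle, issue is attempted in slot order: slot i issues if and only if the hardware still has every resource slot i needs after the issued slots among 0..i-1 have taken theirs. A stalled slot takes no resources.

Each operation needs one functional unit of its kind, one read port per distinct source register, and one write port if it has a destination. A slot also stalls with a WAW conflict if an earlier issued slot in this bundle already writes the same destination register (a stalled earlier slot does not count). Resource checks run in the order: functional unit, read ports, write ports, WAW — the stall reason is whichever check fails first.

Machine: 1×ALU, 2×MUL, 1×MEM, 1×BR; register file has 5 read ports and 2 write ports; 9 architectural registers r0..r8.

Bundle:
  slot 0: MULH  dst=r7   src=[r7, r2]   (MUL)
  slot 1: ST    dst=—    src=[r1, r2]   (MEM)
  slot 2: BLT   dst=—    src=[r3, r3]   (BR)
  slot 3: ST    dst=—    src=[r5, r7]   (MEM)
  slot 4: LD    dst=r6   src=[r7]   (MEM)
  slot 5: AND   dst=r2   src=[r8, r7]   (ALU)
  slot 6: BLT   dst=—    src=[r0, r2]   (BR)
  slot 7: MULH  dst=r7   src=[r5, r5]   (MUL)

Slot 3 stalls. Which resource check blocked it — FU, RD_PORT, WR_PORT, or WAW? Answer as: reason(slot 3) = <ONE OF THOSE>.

[0] MUL needs rd=2 wr=1: ok; after: ALU=1 MUL=1 MEM=1 BR=1, R=3, W=1
[1] MEM needs rd=2 wr=0: ok; after: ALU=1 MUL=1 MEM=0 BR=1, R=1, W=1
[2] BR needs rd=1 wr=0: ok; after: ALU=1 MUL=1 MEM=0 BR=0, R=0, W=1
[3] MEM needs rd=2 wr=0: FU; after: ALU=1 MUL=1 MEM=0 BR=0, R=0, W=1
[4] MEM needs rd=1 wr=1: FU; after: ALU=1 MUL=1 MEM=0 BR=0, R=0, W=1
[5] ALU needs rd=2 wr=1: RD_PORT; after: ALU=1 MUL=1 MEM=0 BR=0, R=0, W=1
[6] BR needs rd=2 wr=0: FU; after: ALU=1 MUL=1 MEM=0 BR=0, R=0, W=1
[7] MUL needs rd=1 wr=1: RD_PORT; after: ALU=1 MUL=1 MEM=0 BR=0, R=0, W=1

reason(slot 3) = FU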